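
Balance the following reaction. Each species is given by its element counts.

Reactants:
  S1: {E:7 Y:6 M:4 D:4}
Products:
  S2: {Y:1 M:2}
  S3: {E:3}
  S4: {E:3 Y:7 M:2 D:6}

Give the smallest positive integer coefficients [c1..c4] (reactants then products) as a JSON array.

Coefficients: [3, 4, 5, 2]

E: 3·7 = 21 | 4·0+5·3+2·3 = 21
Y: 3·6 = 18 | 4·1+5·0+2·7 = 18
M: 3·4 = 12 | 4·2+5·0+2·2 = 12
D: 3·4 = 12 | 4·0+5·0+2·6 = 12
gcd(3,4,5,2) = 1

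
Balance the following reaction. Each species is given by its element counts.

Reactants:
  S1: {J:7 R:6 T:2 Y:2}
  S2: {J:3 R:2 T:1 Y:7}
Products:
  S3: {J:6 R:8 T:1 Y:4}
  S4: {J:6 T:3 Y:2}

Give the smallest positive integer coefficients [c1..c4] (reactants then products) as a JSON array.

Coefficients: [6, 2, 5, 3]

J: 6·7+2·3 = 48 | 5·6+3·6 = 48
R: 6·6+2·2 = 40 | 5·8+3·0 = 40
T: 6·2+2·1 = 14 | 5·1+3·3 = 14
Y: 6·2+2·7 = 26 | 5·4+3·2 = 26
gcd(6,2,5,3) = 1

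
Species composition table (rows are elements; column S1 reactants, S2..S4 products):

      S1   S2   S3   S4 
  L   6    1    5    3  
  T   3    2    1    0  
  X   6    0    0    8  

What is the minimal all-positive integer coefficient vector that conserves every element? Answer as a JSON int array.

L: 4·6 = 24 | 5·1+2·5+3·3 = 24
T: 4·3 = 12 | 5·2+2·1+3·0 = 12
X: 4·6 = 24 | 5·0+2·0+3·8 = 24
gcd(4,5,2,3) = 1

Coefficients: [4, 5, 2, 3]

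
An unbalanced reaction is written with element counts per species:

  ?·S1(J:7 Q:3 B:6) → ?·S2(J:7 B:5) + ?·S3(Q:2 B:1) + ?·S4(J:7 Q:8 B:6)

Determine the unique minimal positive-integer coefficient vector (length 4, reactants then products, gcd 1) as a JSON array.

Coefficients: [6, 5, 5, 1]

J: 6·7 = 42 | 5·7+5·0+1·7 = 42
Q: 6·3 = 18 | 5·0+5·2+1·8 = 18
B: 6·6 = 36 | 5·5+5·1+1·6 = 36
gcd(6,5,5,1) = 1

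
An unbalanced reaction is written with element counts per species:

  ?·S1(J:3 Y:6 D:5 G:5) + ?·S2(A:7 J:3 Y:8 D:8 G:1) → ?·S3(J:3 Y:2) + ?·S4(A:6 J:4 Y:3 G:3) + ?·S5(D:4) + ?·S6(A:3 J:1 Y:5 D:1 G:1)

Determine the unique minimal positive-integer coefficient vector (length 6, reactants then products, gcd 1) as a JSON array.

Coefficients: [1, 3, 1, 1, 6, 5]

A: 1·0+3·7 = 21 | 1·0+1·6+6·0+5·3 = 21
J: 1·3+3·3 = 12 | 1·3+1·4+6·0+5·1 = 12
Y: 1·6+3·8 = 30 | 1·2+1·3+6·0+5·5 = 30
D: 1·5+3·8 = 29 | 1·0+1·0+6·4+5·1 = 29
G: 1·5+3·1 = 8 | 1·0+1·3+6·0+5·1 = 8
gcd(1,3,1,1,6,5) = 1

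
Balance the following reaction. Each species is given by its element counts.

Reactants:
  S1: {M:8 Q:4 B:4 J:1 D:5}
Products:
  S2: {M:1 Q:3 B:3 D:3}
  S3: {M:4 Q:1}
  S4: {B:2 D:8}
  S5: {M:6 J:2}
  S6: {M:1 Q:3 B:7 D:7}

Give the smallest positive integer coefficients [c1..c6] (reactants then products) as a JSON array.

Coefficients: [6, 5, 6, 1, 3, 1]

M: 6·8 = 48 | 5·1+6·4+1·0+3·6+1·1 = 48
Q: 6·4 = 24 | 5·3+6·1+1·0+3·0+1·3 = 24
B: 6·4 = 24 | 5·3+6·0+1·2+3·0+1·7 = 24
J: 6·1 = 6 | 5·0+6·0+1·0+3·2+1·0 = 6
D: 6·5 = 30 | 5·3+6·0+1·8+3·0+1·7 = 30
gcd(6,5,6,1,3,1) = 1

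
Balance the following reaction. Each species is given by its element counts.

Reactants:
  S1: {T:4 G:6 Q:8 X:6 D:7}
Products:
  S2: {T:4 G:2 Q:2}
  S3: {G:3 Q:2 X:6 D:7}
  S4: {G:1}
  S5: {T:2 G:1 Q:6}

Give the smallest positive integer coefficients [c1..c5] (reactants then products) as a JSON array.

T: 5·4 = 20 | 3·4+5·0+5·0+4·2 = 20
G: 5·6 = 30 | 3·2+5·3+5·1+4·1 = 30
Q: 5·8 = 40 | 3·2+5·2+5·0+4·6 = 40
X: 5·6 = 30 | 3·0+5·6+5·0+4·0 = 30
D: 5·7 = 35 | 3·0+5·7+5·0+4·0 = 35
gcd(5,3,5,5,4) = 1

Coefficients: [5, 3, 5, 5, 4]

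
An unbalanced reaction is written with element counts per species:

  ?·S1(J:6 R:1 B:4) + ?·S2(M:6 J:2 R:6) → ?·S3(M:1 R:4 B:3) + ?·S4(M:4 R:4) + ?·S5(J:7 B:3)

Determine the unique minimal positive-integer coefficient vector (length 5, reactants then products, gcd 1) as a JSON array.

M: 6·0+3·6 = 18 | 2·1+4·4+6·0 = 18
J: 6·6+3·2 = 42 | 2·0+4·0+6·7 = 42
R: 6·1+3·6 = 24 | 2·4+4·4+6·0 = 24
B: 6·4+3·0 = 24 | 2·3+4·0+6·3 = 24
gcd(6,3,2,4,6) = 1

Coefficients: [6, 3, 2, 4, 6]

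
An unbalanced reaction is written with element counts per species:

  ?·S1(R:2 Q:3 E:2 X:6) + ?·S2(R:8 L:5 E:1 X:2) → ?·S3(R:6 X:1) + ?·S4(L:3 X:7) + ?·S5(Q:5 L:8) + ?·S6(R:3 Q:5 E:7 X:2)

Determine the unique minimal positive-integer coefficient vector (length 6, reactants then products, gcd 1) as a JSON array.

R: 5·2+4·8 = 42 | 6·6+4·0+1·0+2·3 = 42
Q: 5·3+4·0 = 15 | 6·0+4·0+1·5+2·5 = 15
L: 5·0+4·5 = 20 | 6·0+4·3+1·8+2·0 = 20
E: 5·2+4·1 = 14 | 6·0+4·0+1·0+2·7 = 14
X: 5·6+4·2 = 38 | 6·1+4·7+1·0+2·2 = 38
gcd(5,4,6,4,1,2) = 1

Coefficients: [5, 4, 6, 4, 1, 2]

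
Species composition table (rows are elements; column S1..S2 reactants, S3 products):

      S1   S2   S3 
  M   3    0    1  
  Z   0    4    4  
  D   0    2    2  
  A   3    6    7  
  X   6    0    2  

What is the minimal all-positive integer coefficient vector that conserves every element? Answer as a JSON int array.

M: 1·3+3·0 = 3 | 3·1 = 3
Z: 1·0+3·4 = 12 | 3·4 = 12
D: 1·0+3·2 = 6 | 3·2 = 6
A: 1·3+3·6 = 21 | 3·7 = 21
X: 1·6+3·0 = 6 | 3·2 = 6
gcd(1,3,3) = 1

Coefficients: [1, 3, 3]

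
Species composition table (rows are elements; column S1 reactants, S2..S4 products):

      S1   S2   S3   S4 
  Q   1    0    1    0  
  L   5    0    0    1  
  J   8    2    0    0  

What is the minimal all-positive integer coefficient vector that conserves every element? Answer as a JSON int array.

Coefficients: [1, 4, 1, 5]

Q: 1·1 = 1 | 4·0+1·1+5·0 = 1
L: 1·5 = 5 | 4·0+1·0+5·1 = 5
J: 1·8 = 8 | 4·2+1·0+5·0 = 8
gcd(1,4,1,5) = 1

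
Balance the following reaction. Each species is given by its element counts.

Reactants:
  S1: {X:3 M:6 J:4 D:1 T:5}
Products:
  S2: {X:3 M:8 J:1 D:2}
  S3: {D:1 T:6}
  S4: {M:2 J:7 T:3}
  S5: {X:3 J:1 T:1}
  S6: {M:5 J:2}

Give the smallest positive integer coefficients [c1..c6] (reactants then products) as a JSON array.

Coefficients: [5, 1, 3, 1, 4, 4]

X: 5·3 = 15 | 1·3+3·0+1·0+4·3+4·0 = 15
M: 5·6 = 30 | 1·8+3·0+1·2+4·0+4·5 = 30
J: 5·4 = 20 | 1·1+3·0+1·7+4·1+4·2 = 20
D: 5·1 = 5 | 1·2+3·1+1·0+4·0+4·0 = 5
T: 5·5 = 25 | 1·0+3·6+1·3+4·1+4·0 = 25
gcd(5,1,3,1,4,4) = 1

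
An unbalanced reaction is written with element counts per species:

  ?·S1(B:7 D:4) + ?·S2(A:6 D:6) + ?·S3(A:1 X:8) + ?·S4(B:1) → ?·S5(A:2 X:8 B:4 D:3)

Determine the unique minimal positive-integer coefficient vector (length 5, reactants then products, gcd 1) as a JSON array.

Coefficients: [3, 1, 6, 3, 6]

A: 3·0+1·6+6·1+3·0 = 12 | 6·2 = 12
X: 3·0+1·0+6·8+3·0 = 48 | 6·8 = 48
B: 3·7+1·0+6·0+3·1 = 24 | 6·4 = 24
D: 3·4+1·6+6·0+3·0 = 18 | 6·3 = 18
gcd(3,1,6,3,6) = 1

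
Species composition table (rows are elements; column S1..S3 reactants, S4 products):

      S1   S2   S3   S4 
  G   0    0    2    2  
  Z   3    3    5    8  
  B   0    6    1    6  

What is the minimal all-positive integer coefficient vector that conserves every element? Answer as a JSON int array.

Coefficients: [1, 5, 6, 6]

G: 1·0+5·0+6·2 = 12 | 6·2 = 12
Z: 1·3+5·3+6·5 = 48 | 6·8 = 48
B: 1·0+5·6+6·1 = 36 | 6·6 = 36
gcd(1,5,6,6) = 1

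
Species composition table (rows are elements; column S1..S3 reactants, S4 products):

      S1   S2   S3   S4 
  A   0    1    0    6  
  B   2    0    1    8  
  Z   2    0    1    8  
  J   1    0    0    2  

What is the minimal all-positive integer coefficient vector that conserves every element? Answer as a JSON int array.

Coefficients: [2, 6, 4, 1]

A: 2·0+6·1+4·0 = 6 | 1·6 = 6
B: 2·2+6·0+4·1 = 8 | 1·8 = 8
Z: 2·2+6·0+4·1 = 8 | 1·8 = 8
J: 2·1+6·0+4·0 = 2 | 1·2 = 2
gcd(2,6,4,1) = 1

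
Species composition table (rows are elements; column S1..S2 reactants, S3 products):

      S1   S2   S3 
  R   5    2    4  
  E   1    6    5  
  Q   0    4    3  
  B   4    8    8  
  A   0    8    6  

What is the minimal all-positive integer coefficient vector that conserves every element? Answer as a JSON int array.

Coefficients: [2, 3, 4]

R: 2·5+3·2 = 16 | 4·4 = 16
E: 2·1+3·6 = 20 | 4·5 = 20
Q: 2·0+3·4 = 12 | 4·3 = 12
B: 2·4+3·8 = 32 | 4·8 = 32
A: 2·0+3·8 = 24 | 4·6 = 24
gcd(2,3,4) = 1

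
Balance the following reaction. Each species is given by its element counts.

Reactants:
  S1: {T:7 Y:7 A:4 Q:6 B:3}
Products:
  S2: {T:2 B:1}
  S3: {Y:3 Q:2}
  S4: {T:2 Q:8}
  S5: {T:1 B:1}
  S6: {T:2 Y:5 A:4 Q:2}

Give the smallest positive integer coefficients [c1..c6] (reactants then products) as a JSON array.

Coefficients: [3, 4, 2, 1, 5, 3]

T: 3·7 = 21 | 4·2+2·0+1·2+5·1+3·2 = 21
Y: 3·7 = 21 | 4·0+2·3+1·0+5·0+3·5 = 21
A: 3·4 = 12 | 4·0+2·0+1·0+5·0+3·4 = 12
Q: 3·6 = 18 | 4·0+2·2+1·8+5·0+3·2 = 18
B: 3·3 = 9 | 4·1+2·0+1·0+5·1+3·0 = 9
gcd(3,4,2,1,5,3) = 1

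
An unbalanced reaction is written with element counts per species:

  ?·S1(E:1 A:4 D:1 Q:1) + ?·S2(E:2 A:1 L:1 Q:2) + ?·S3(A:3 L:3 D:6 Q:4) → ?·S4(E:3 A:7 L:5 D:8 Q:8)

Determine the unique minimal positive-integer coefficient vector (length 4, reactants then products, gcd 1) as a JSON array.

E: 2·1+5·2+5·0 = 12 | 4·3 = 12
A: 2·4+5·1+5·3 = 28 | 4·7 = 28
L: 2·0+5·1+5·3 = 20 | 4·5 = 20
D: 2·1+5·0+5·6 = 32 | 4·8 = 32
Q: 2·1+5·2+5·4 = 32 | 4·8 = 32
gcd(2,5,5,4) = 1

Coefficients: [2, 5, 5, 4]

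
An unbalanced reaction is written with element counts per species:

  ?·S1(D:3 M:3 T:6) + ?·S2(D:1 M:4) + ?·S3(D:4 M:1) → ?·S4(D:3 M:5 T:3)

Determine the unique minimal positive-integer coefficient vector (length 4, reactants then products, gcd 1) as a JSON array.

D: 3·3+5·1+1·4 = 18 | 6·3 = 18
M: 3·3+5·4+1·1 = 30 | 6·5 = 30
T: 3·6+5·0+1·0 = 18 | 6·3 = 18
gcd(3,5,1,6) = 1

Coefficients: [3, 5, 1, 6]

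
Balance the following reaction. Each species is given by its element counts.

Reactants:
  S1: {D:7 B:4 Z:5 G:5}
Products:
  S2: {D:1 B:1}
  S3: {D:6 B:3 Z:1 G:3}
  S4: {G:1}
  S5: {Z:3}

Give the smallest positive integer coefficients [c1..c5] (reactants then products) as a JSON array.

Coefficients: [3, 3, 3, 6, 4]

D: 3·7 = 21 | 3·1+3·6+6·0+4·0 = 21
B: 3·4 = 12 | 3·1+3·3+6·0+4·0 = 12
Z: 3·5 = 15 | 3·0+3·1+6·0+4·3 = 15
G: 3·5 = 15 | 3·0+3·3+6·1+4·0 = 15
gcd(3,3,3,6,4) = 1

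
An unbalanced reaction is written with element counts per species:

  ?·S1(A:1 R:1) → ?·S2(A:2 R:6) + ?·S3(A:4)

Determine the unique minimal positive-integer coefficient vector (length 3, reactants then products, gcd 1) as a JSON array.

Coefficients: [6, 1, 1]

A: 6·1 = 6 | 1·2+1·4 = 6
R: 6·1 = 6 | 1·6+1·0 = 6
gcd(6,1,1) = 1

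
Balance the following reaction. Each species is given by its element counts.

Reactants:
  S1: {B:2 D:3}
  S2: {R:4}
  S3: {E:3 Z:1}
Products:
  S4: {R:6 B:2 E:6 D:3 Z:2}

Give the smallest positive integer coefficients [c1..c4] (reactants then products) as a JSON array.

Coefficients: [2, 3, 4, 2]

R: 2·0+3·4+4·0 = 12 | 2·6 = 12
B: 2·2+3·0+4·0 = 4 | 2·2 = 4
E: 2·0+3·0+4·3 = 12 | 2·6 = 12
D: 2·3+3·0+4·0 = 6 | 2·3 = 6
Z: 2·0+3·0+4·1 = 4 | 2·2 = 4
gcd(2,3,4,2) = 1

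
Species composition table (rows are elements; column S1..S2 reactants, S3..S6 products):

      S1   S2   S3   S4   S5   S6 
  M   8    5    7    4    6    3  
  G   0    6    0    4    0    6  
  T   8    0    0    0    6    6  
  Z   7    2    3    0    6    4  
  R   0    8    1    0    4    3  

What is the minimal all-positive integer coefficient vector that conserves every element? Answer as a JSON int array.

Coefficients: [6, 4, 2, 3, 6, 2]

M: 6·8+4·5 = 68 | 2·7+3·4+6·6+2·3 = 68
G: 6·0+4·6 = 24 | 2·0+3·4+6·0+2·6 = 24
T: 6·8+4·0 = 48 | 2·0+3·0+6·6+2·6 = 48
Z: 6·7+4·2 = 50 | 2·3+3·0+6·6+2·4 = 50
R: 6·0+4·8 = 32 | 2·1+3·0+6·4+2·3 = 32
gcd(6,4,2,3,6,2) = 1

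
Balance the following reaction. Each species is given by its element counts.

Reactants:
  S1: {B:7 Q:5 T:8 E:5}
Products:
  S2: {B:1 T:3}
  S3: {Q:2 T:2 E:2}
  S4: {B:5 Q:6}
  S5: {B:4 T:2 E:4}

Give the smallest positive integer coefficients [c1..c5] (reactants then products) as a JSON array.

Coefficients: [4, 6, 4, 2, 3]

B: 4·7 = 28 | 6·1+4·0+2·5+3·4 = 28
Q: 4·5 = 20 | 6·0+4·2+2·6+3·0 = 20
T: 4·8 = 32 | 6·3+4·2+2·0+3·2 = 32
E: 4·5 = 20 | 6·0+4·2+2·0+3·4 = 20
gcd(4,6,4,2,3) = 1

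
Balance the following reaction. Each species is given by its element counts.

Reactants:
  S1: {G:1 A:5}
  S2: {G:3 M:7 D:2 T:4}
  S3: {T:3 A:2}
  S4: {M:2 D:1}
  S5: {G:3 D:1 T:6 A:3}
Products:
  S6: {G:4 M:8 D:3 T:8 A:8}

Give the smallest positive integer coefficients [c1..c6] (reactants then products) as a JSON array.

G: 5·1+4·3+6·0+6·0+1·3 = 20 | 5·4 = 20
M: 5·0+4·7+6·0+6·2+1·0 = 40 | 5·8 = 40
D: 5·0+4·2+6·0+6·1+1·1 = 15 | 5·3 = 15
T: 5·0+4·4+6·3+6·0+1·6 = 40 | 5·8 = 40
A: 5·5+4·0+6·2+6·0+1·3 = 40 | 5·8 = 40
gcd(5,4,6,6,1,5) = 1

Coefficients: [5, 4, 6, 6, 1, 5]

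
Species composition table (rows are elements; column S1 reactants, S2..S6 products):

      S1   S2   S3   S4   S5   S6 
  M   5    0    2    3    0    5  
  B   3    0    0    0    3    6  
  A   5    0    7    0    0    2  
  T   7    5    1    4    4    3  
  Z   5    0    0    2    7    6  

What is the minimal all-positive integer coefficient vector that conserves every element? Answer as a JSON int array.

M: 5·5 = 25 | 2·0+3·2+3·3+1·0+2·5 = 25
B: 5·3 = 15 | 2·0+3·0+3·0+1·3+2·6 = 15
A: 5·5 = 25 | 2·0+3·7+3·0+1·0+2·2 = 25
T: 5·7 = 35 | 2·5+3·1+3·4+1·4+2·3 = 35
Z: 5·5 = 25 | 2·0+3·0+3·2+1·7+2·6 = 25
gcd(5,2,3,3,1,2) = 1

Coefficients: [5, 2, 3, 3, 1, 2]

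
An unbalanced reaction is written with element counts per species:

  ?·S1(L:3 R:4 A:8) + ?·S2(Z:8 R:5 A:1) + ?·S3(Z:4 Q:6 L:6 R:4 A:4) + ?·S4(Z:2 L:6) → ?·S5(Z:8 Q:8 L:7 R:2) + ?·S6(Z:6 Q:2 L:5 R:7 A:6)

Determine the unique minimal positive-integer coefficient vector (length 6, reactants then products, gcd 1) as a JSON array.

Z: 1·0+4·8+6·4+2·2 = 60 | 3·8+6·6 = 60
Q: 1·0+4·0+6·6+2·0 = 36 | 3·8+6·2 = 36
L: 1·3+4·0+6·6+2·6 = 51 | 3·7+6·5 = 51
R: 1·4+4·5+6·4+2·0 = 48 | 3·2+6·7 = 48
A: 1·8+4·1+6·4+2·0 = 36 | 3·0+6·6 = 36
gcd(1,4,6,2,3,6) = 1

Coefficients: [1, 4, 6, 2, 3, 6]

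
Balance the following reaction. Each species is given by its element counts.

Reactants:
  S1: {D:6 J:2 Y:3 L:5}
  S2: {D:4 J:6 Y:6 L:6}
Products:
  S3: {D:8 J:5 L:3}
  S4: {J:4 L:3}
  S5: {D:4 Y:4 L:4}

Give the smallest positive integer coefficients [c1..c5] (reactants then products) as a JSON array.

Coefficients: [6, 1, 2, 2, 6]

D: 6·6+1·4 = 40 | 2·8+2·0+6·4 = 40
J: 6·2+1·6 = 18 | 2·5+2·4+6·0 = 18
Y: 6·3+1·6 = 24 | 2·0+2·0+6·4 = 24
L: 6·5+1·6 = 36 | 2·3+2·3+6·4 = 36
gcd(6,1,2,2,6) = 1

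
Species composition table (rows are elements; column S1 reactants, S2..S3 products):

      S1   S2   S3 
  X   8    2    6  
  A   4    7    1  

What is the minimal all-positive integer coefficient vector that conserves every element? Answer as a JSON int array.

X: 5·8 = 40 | 2·2+6·6 = 40
A: 5·4 = 20 | 2·7+6·1 = 20
gcd(5,2,6) = 1

Coefficients: [5, 2, 6]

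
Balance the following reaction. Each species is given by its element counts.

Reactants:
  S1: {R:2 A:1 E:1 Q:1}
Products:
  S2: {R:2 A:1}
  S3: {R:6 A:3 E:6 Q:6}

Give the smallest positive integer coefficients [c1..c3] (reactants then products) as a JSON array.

Coefficients: [6, 3, 1]

R: 6·2 = 12 | 3·2+1·6 = 12
A: 6·1 = 6 | 3·1+1·3 = 6
E: 6·1 = 6 | 3·0+1·6 = 6
Q: 6·1 = 6 | 3·0+1·6 = 6
gcd(6,3,1) = 1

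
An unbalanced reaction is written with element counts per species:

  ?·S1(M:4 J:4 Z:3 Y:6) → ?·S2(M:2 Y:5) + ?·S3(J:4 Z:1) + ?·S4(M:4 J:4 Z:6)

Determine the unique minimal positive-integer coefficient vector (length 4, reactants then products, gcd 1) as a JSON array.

M: 5·4 = 20 | 6·2+3·0+2·4 = 20
J: 5·4 = 20 | 6·0+3·4+2·4 = 20
Z: 5·3 = 15 | 6·0+3·1+2·6 = 15
Y: 5·6 = 30 | 6·5+3·0+2·0 = 30
gcd(5,6,3,2) = 1

Coefficients: [5, 6, 3, 2]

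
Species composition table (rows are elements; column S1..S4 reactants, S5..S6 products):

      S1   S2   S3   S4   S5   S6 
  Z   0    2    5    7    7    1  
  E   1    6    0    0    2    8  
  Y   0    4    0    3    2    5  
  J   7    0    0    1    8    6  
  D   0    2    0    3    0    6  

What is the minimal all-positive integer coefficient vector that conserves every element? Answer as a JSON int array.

Coefficients: [6, 3, 2, 2, 4, 2]

Z: 6·0+3·2+2·5+2·7 = 30 | 4·7+2·1 = 30
E: 6·1+3·6+2·0+2·0 = 24 | 4·2+2·8 = 24
Y: 6·0+3·4+2·0+2·3 = 18 | 4·2+2·5 = 18
J: 6·7+3·0+2·0+2·1 = 44 | 4·8+2·6 = 44
D: 6·0+3·2+2·0+2·3 = 12 | 4·0+2·6 = 12
gcd(6,3,2,2,4,2) = 1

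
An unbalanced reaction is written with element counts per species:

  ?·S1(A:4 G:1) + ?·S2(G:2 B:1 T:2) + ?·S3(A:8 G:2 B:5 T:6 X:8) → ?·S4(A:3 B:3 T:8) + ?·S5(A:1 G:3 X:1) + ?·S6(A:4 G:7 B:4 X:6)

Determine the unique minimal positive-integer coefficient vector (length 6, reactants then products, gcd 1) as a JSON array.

Coefficients: [1, 5, 1, 2, 2, 1]

A: 1·4+5·0+1·8 = 12 | 2·3+2·1+1·4 = 12
G: 1·1+5·2+1·2 = 13 | 2·0+2·3+1·7 = 13
B: 1·0+5·1+1·5 = 10 | 2·3+2·0+1·4 = 10
T: 1·0+5·2+1·6 = 16 | 2·8+2·0+1·0 = 16
X: 1·0+5·0+1·8 = 8 | 2·0+2·1+1·6 = 8
gcd(1,5,1,2,2,1) = 1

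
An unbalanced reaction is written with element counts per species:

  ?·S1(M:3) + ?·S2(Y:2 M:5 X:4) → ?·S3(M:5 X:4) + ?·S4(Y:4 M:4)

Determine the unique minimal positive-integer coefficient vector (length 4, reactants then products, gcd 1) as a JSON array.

Y: 4·0+6·2 = 12 | 6·0+3·4 = 12
M: 4·3+6·5 = 42 | 6·5+3·4 = 42
X: 4·0+6·4 = 24 | 6·4+3·0 = 24
gcd(4,6,6,3) = 1

Coefficients: [4, 6, 6, 3]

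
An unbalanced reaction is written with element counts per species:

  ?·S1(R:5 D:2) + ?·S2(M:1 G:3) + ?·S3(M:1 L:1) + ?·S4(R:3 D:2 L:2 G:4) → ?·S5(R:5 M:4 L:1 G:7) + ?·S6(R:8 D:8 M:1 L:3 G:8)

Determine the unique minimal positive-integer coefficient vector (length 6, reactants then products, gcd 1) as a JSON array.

Coefficients: [3, 6, 3, 1, 2, 1]

R: 3·5+6·0+3·0+1·3 = 18 | 2·5+1·8 = 18
D: 3·2+6·0+3·0+1·2 = 8 | 2·0+1·8 = 8
M: 3·0+6·1+3·1+1·0 = 9 | 2·4+1·1 = 9
L: 3·0+6·0+3·1+1·2 = 5 | 2·1+1·3 = 5
G: 3·0+6·3+3·0+1·4 = 22 | 2·7+1·8 = 22
gcd(3,6,3,1,2,1) = 1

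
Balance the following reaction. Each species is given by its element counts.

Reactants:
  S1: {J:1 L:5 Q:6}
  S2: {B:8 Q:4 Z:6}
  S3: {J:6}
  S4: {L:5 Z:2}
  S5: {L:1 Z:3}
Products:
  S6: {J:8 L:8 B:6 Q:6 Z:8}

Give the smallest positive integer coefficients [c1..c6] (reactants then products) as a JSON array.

J: 2·1+3·0+5·6+4·0+2·0 = 32 | 4·8 = 32
L: 2·5+3·0+5·0+4·5+2·1 = 32 | 4·8 = 32
B: 2·0+3·8+5·0+4·0+2·0 = 24 | 4·6 = 24
Q: 2·6+3·4+5·0+4·0+2·0 = 24 | 4·6 = 24
Z: 2·0+3·6+5·0+4·2+2·3 = 32 | 4·8 = 32
gcd(2,3,5,4,2,4) = 1

Coefficients: [2, 3, 5, 4, 2, 4]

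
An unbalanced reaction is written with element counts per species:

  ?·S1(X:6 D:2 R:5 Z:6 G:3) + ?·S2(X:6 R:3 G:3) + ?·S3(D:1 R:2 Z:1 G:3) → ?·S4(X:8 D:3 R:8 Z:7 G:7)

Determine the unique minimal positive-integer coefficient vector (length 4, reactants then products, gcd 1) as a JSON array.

X: 3·6+1·6+3·0 = 24 | 3·8 = 24
D: 3·2+1·0+3·1 = 9 | 3·3 = 9
R: 3·5+1·3+3·2 = 24 | 3·8 = 24
Z: 3·6+1·0+3·1 = 21 | 3·7 = 21
G: 3·3+1·3+3·3 = 21 | 3·7 = 21
gcd(3,1,3,3) = 1

Coefficients: [3, 1, 3, 3]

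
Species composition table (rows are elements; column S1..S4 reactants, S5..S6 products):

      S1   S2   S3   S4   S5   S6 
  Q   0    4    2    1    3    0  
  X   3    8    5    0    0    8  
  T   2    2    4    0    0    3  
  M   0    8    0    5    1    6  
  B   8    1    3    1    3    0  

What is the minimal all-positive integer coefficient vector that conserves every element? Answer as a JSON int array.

Q: 1·0+3·4+1·2+1·1 = 15 | 5·3+4·0 = 15
X: 1·3+3·8+1·5+1·0 = 32 | 5·0+4·8 = 32
T: 1·2+3·2+1·4+1·0 = 12 | 5·0+4·3 = 12
M: 1·0+3·8+1·0+1·5 = 29 | 5·1+4·6 = 29
B: 1·8+3·1+1·3+1·1 = 15 | 5·3+4·0 = 15
gcd(1,3,1,1,5,4) = 1

Coefficients: [1, 3, 1, 1, 5, 4]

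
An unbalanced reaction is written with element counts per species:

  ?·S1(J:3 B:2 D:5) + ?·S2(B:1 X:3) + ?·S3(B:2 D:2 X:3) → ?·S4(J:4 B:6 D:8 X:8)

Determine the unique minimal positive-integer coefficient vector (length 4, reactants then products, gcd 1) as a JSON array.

J: 4·3+6·0+2·0 = 12 | 3·4 = 12
B: 4·2+6·1+2·2 = 18 | 3·6 = 18
D: 4·5+6·0+2·2 = 24 | 3·8 = 24
X: 4·0+6·3+2·3 = 24 | 3·8 = 24
gcd(4,6,2,3) = 1

Coefficients: [4, 6, 2, 3]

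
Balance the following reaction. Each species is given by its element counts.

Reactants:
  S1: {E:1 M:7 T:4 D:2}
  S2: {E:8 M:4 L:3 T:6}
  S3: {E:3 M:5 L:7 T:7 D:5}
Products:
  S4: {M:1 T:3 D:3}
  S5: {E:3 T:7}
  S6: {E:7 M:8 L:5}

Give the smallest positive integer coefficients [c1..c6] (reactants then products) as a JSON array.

Coefficients: [2, 6, 1, 3, 6, 5]

E: 2·1+6·8+1·3 = 53 | 3·0+6·3+5·7 = 53
M: 2·7+6·4+1·5 = 43 | 3·1+6·0+5·8 = 43
L: 2·0+6·3+1·7 = 25 | 3·0+6·0+5·5 = 25
T: 2·4+6·6+1·7 = 51 | 3·3+6·7+5·0 = 51
D: 2·2+6·0+1·5 = 9 | 3·3+6·0+5·0 = 9
gcd(2,6,1,3,6,5) = 1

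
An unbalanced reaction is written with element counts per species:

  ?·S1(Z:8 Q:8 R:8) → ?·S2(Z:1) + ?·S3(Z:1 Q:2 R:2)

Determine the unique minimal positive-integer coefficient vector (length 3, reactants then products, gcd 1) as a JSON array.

Coefficients: [1, 4, 4]

Z: 1·8 = 8 | 4·1+4·1 = 8
Q: 1·8 = 8 | 4·0+4·2 = 8
R: 1·8 = 8 | 4·0+4·2 = 8
gcd(1,4,4) = 1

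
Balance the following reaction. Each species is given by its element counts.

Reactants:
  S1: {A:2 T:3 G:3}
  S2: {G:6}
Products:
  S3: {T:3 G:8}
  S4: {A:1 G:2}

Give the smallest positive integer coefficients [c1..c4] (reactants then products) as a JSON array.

Coefficients: [2, 3, 2, 4]

A: 2·2+3·0 = 4 | 2·0+4·1 = 4
T: 2·3+3·0 = 6 | 2·3+4·0 = 6
G: 2·3+3·6 = 24 | 2·8+4·2 = 24
gcd(2,3,2,4) = 1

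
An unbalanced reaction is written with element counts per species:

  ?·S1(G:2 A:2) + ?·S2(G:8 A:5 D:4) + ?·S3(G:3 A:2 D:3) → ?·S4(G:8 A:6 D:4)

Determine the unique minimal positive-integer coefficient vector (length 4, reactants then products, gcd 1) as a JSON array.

Coefficients: [6, 2, 4, 5]

G: 6·2+2·8+4·3 = 40 | 5·8 = 40
A: 6·2+2·5+4·2 = 30 | 5·6 = 30
D: 6·0+2·4+4·3 = 20 | 5·4 = 20
gcd(6,2,4,5) = 1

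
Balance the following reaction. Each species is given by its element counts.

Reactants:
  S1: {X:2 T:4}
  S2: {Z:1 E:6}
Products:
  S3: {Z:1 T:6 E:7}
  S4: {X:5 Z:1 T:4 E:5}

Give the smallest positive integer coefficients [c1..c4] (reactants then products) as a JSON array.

X: 5·2+4·0 = 10 | 2·0+2·5 = 10
Z: 5·0+4·1 = 4 | 2·1+2·1 = 4
T: 5·4+4·0 = 20 | 2·6+2·4 = 20
E: 5·0+4·6 = 24 | 2·7+2·5 = 24
gcd(5,4,2,2) = 1

Coefficients: [5, 4, 2, 2]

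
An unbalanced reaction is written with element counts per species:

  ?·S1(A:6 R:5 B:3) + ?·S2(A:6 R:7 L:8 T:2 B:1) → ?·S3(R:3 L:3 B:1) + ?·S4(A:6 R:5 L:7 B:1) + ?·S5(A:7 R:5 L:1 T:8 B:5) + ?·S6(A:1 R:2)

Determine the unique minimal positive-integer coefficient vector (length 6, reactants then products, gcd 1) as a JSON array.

A: 2·6+4·6 = 36 | 1·0+4·6+1·7+5·1 = 36
R: 2·5+4·7 = 38 | 1·3+4·5+1·5+5·2 = 38
L: 2·0+4·8 = 32 | 1·3+4·7+1·1+5·0 = 32
T: 2·0+4·2 = 8 | 1·0+4·0+1·8+5·0 = 8
B: 2·3+4·1 = 10 | 1·1+4·1+1·5+5·0 = 10
gcd(2,4,1,4,1,5) = 1

Coefficients: [2, 4, 1, 4, 1, 5]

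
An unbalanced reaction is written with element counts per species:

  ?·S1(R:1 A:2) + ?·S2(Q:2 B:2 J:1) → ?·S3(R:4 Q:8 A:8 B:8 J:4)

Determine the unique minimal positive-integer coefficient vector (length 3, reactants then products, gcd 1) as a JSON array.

R: 4·1+4·0 = 4 | 1·4 = 4
Q: 4·0+4·2 = 8 | 1·8 = 8
A: 4·2+4·0 = 8 | 1·8 = 8
B: 4·0+4·2 = 8 | 1·8 = 8
J: 4·0+4·1 = 4 | 1·4 = 4
gcd(4,4,1) = 1

Coefficients: [4, 4, 1]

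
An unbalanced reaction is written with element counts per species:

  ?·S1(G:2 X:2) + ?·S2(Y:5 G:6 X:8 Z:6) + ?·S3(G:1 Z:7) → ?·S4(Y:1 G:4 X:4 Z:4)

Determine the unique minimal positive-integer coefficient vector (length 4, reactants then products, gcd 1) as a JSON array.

Y: 6·0+1·5+2·0 = 5 | 5·1 = 5
G: 6·2+1·6+2·1 = 20 | 5·4 = 20
X: 6·2+1·8+2·0 = 20 | 5·4 = 20
Z: 6·0+1·6+2·7 = 20 | 5·4 = 20
gcd(6,1,2,5) = 1

Coefficients: [6, 1, 2, 5]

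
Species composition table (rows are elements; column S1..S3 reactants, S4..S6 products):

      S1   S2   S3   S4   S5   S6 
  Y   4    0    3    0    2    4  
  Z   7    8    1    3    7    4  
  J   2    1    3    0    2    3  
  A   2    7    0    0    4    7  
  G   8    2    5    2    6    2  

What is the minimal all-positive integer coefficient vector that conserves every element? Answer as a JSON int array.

Y: 3·4+4·0+2·3 = 18 | 4·0+5·2+2·4 = 18
Z: 3·7+4·8+2·1 = 55 | 4·3+5·7+2·4 = 55
J: 3·2+4·1+2·3 = 16 | 4·0+5·2+2·3 = 16
A: 3·2+4·7+2·0 = 34 | 4·0+5·4+2·7 = 34
G: 3·8+4·2+2·5 = 42 | 4·2+5·6+2·2 = 42
gcd(3,4,2,4,5,2) = 1

Coefficients: [3, 4, 2, 4, 5, 2]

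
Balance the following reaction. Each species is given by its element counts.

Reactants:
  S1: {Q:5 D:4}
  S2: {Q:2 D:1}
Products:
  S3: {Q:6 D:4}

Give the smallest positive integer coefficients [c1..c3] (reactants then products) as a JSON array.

Coefficients: [2, 4, 3]

Q: 2·5+4·2 = 18 | 3·6 = 18
D: 2·4+4·1 = 12 | 3·4 = 12
gcd(2,4,3) = 1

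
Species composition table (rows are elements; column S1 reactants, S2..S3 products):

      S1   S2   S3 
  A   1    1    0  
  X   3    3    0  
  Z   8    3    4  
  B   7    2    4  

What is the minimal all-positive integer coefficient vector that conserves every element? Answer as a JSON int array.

A: 4·1 = 4 | 4·1+5·0 = 4
X: 4·3 = 12 | 4·3+5·0 = 12
Z: 4·8 = 32 | 4·3+5·4 = 32
B: 4·7 = 28 | 4·2+5·4 = 28
gcd(4,4,5) = 1

Coefficients: [4, 4, 5]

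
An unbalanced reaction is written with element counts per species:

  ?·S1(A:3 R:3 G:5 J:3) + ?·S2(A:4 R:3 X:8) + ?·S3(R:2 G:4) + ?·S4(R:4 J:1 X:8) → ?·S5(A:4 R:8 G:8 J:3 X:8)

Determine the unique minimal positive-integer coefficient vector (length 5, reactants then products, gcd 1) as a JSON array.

Coefficients: [4, 2, 5, 3, 5]

A: 4·3+2·4+5·0+3·0 = 20 | 5·4 = 20
R: 4·3+2·3+5·2+3·4 = 40 | 5·8 = 40
G: 4·5+2·0+5·4+3·0 = 40 | 5·8 = 40
J: 4·3+2·0+5·0+3·1 = 15 | 5·3 = 15
X: 4·0+2·8+5·0+3·8 = 40 | 5·8 = 40
gcd(4,2,5,3,5) = 1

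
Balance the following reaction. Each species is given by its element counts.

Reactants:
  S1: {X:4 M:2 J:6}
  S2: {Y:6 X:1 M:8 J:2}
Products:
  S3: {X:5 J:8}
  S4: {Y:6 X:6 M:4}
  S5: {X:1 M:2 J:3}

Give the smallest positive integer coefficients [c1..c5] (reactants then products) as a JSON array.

Coefficients: [4, 1, 1, 1, 6]

Y: 4·0+1·6 = 6 | 1·0+1·6+6·0 = 6
X: 4·4+1·1 = 17 | 1·5+1·6+6·1 = 17
M: 4·2+1·8 = 16 | 1·0+1·4+6·2 = 16
J: 4·6+1·2 = 26 | 1·8+1·0+6·3 = 26
gcd(4,1,1,1,6) = 1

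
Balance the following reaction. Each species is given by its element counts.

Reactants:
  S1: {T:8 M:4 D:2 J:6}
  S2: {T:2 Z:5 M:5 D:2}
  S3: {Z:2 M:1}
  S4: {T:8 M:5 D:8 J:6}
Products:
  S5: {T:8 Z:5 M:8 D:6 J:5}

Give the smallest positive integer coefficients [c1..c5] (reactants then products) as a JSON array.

Coefficients: [2, 4, 5, 3, 6]

T: 2·8+4·2+5·0+3·8 = 48 | 6·8 = 48
Z: 2·0+4·5+5·2+3·0 = 30 | 6·5 = 30
M: 2·4+4·5+5·1+3·5 = 48 | 6·8 = 48
D: 2·2+4·2+5·0+3·8 = 36 | 6·6 = 36
J: 2·6+4·0+5·0+3·6 = 30 | 6·5 = 30
gcd(2,4,5,3,6) = 1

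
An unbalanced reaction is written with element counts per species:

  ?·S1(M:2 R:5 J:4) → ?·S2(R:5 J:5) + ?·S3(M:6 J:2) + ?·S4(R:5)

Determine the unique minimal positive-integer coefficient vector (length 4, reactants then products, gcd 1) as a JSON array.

Coefficients: [3, 2, 1, 1]

M: 3·2 = 6 | 2·0+1·6+1·0 = 6
R: 3·5 = 15 | 2·5+1·0+1·5 = 15
J: 3·4 = 12 | 2·5+1·2+1·0 = 12
gcd(3,2,1,1) = 1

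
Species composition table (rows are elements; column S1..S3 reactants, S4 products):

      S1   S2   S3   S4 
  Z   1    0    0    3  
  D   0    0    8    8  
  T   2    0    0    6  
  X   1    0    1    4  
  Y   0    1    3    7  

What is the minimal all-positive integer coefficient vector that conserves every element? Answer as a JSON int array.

Z: 3·1+4·0+1·0 = 3 | 1·3 = 3
D: 3·0+4·0+1·8 = 8 | 1·8 = 8
T: 3·2+4·0+1·0 = 6 | 1·6 = 6
X: 3·1+4·0+1·1 = 4 | 1·4 = 4
Y: 3·0+4·1+1·3 = 7 | 1·7 = 7
gcd(3,4,1,1) = 1

Coefficients: [3, 4, 1, 1]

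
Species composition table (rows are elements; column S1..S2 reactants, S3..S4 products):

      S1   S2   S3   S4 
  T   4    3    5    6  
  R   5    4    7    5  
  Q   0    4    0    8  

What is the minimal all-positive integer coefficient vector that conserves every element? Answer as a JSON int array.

T: 5·4+2·3 = 26 | 4·5+1·6 = 26
R: 5·5+2·4 = 33 | 4·7+1·5 = 33
Q: 5·0+2·4 = 8 | 4·0+1·8 = 8
gcd(5,2,4,1) = 1

Coefficients: [5, 2, 4, 1]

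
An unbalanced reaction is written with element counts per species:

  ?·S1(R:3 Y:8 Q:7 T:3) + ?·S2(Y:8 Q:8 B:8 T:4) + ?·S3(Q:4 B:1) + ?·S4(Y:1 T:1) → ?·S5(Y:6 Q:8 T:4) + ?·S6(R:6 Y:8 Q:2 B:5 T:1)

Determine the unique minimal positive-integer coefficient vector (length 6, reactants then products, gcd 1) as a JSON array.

Coefficients: [4, 1, 2, 6, 5, 2]

R: 4·3+1·0+2·0+6·0 = 12 | 5·0+2·6 = 12
Y: 4·8+1·8+2·0+6·1 = 46 | 5·6+2·8 = 46
Q: 4·7+1·8+2·4+6·0 = 44 | 5·8+2·2 = 44
B: 4·0+1·8+2·1+6·0 = 10 | 5·0+2·5 = 10
T: 4·3+1·4+2·0+6·1 = 22 | 5·4+2·1 = 22
gcd(4,1,2,6,5,2) = 1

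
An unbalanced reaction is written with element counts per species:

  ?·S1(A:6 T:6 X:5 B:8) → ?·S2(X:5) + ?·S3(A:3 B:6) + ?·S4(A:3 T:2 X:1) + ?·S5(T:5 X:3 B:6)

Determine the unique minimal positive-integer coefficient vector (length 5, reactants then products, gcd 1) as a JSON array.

A: 3·6 = 18 | 1·0+2·3+4·3+2·0 = 18
T: 3·6 = 18 | 1·0+2·0+4·2+2·5 = 18
X: 3·5 = 15 | 1·5+2·0+4·1+2·3 = 15
B: 3·8 = 24 | 1·0+2·6+4·0+2·6 = 24
gcd(3,1,2,4,2) = 1

Coefficients: [3, 1, 2, 4, 2]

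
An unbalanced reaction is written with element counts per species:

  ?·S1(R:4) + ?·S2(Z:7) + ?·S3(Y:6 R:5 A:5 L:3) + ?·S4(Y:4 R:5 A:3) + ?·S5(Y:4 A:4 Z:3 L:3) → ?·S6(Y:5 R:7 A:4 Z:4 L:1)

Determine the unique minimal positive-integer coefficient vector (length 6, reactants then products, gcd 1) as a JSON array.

Coefficients: [3, 3, 1, 5, 1, 6]

Y: 3·0+3·0+1·6+5·4+1·4 = 30 | 6·5 = 30
R: 3·4+3·0+1·5+5·5+1·0 = 42 | 6·7 = 42
A: 3·0+3·0+1·5+5·3+1·4 = 24 | 6·4 = 24
Z: 3·0+3·7+1·0+5·0+1·3 = 24 | 6·4 = 24
L: 3·0+3·0+1·3+5·0+1·3 = 6 | 6·1 = 6
gcd(3,3,1,5,1,6) = 1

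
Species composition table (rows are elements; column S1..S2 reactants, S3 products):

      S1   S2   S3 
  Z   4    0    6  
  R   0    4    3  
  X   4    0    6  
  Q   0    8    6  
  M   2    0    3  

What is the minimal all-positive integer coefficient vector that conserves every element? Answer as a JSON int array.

Z: 6·4+3·0 = 24 | 4·6 = 24
R: 6·0+3·4 = 12 | 4·3 = 12
X: 6·4+3·0 = 24 | 4·6 = 24
Q: 6·0+3·8 = 24 | 4·6 = 24
M: 6·2+3·0 = 12 | 4·3 = 12
gcd(6,3,4) = 1

Coefficients: [6, 3, 4]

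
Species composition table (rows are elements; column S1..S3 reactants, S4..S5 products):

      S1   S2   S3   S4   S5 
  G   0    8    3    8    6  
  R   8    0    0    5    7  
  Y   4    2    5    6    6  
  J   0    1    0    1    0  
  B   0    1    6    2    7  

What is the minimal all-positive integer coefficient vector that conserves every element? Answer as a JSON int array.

Coefficients: [4, 5, 2, 5, 1]

G: 4·0+5·8+2·3 = 46 | 5·8+1·6 = 46
R: 4·8+5·0+2·0 = 32 | 5·5+1·7 = 32
Y: 4·4+5·2+2·5 = 36 | 5·6+1·6 = 36
J: 4·0+5·1+2·0 = 5 | 5·1+1·0 = 5
B: 4·0+5·1+2·6 = 17 | 5·2+1·7 = 17
gcd(4,5,2,5,1) = 1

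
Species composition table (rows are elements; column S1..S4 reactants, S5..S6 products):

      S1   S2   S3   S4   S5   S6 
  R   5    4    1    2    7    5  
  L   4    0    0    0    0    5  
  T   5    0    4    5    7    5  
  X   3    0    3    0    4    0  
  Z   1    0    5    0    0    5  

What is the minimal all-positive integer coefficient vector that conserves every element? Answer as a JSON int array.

Coefficients: [5, 6, 3, 5, 6, 4]

R: 5·5+6·4+3·1+5·2 = 62 | 6·7+4·5 = 62
L: 5·4+6·0+3·0+5·0 = 20 | 6·0+4·5 = 20
T: 5·5+6·0+3·4+5·5 = 62 | 6·7+4·5 = 62
X: 5·3+6·0+3·3+5·0 = 24 | 6·4+4·0 = 24
Z: 5·1+6·0+3·5+5·0 = 20 | 6·0+4·5 = 20
gcd(5,6,3,5,6,4) = 1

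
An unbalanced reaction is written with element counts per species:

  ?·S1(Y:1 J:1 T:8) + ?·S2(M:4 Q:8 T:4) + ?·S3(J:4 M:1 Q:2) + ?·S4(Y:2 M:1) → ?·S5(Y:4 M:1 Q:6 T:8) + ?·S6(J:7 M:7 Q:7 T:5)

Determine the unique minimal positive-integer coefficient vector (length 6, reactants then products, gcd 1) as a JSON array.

Y: 4·1+5·0+6·0+6·2 = 16 | 4·4+4·0 = 16
J: 4·1+5·0+6·4+6·0 = 28 | 4·0+4·7 = 28
M: 4·0+5·4+6·1+6·1 = 32 | 4·1+4·7 = 32
Q: 4·0+5·8+6·2+6·0 = 52 | 4·6+4·7 = 52
T: 4·8+5·4+6·0+6·0 = 52 | 4·8+4·5 = 52
gcd(4,5,6,6,4,4) = 1

Coefficients: [4, 5, 6, 6, 4, 4]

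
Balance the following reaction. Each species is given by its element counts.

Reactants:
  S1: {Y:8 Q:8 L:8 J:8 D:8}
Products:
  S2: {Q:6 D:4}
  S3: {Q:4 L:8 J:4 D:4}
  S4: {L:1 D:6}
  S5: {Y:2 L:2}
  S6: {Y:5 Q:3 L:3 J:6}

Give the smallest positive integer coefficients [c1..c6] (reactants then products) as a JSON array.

Y: 5·8 = 40 | 3·0+1·0+4·0+5·2+6·5 = 40
Q: 5·8 = 40 | 3·6+1·4+4·0+5·0+6·3 = 40
L: 5·8 = 40 | 3·0+1·8+4·1+5·2+6·3 = 40
J: 5·8 = 40 | 3·0+1·4+4·0+5·0+6·6 = 40
D: 5·8 = 40 | 3·4+1·4+4·6+5·0+6·0 = 40
gcd(5,3,1,4,5,6) = 1

Coefficients: [5, 3, 1, 4, 5, 6]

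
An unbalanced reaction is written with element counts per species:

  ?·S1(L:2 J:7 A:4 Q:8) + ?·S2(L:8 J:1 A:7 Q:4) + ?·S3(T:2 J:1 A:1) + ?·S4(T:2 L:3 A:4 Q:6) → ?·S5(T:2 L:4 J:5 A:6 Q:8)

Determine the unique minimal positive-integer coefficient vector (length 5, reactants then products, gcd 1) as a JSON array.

T: 3·0+1·0+3·2+2·2 = 10 | 5·2 = 10
L: 3·2+1·8+3·0+2·3 = 20 | 5·4 = 20
J: 3·7+1·1+3·1+2·0 = 25 | 5·5 = 25
A: 3·4+1·7+3·1+2·4 = 30 | 5·6 = 30
Q: 3·8+1·4+3·0+2·6 = 40 | 5·8 = 40
gcd(3,1,3,2,5) = 1

Coefficients: [3, 1, 3, 2, 5]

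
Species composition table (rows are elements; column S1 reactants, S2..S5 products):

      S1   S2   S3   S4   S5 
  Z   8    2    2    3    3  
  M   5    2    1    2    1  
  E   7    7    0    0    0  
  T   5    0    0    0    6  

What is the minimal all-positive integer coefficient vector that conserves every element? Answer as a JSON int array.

Z: 6·8 = 48 | 6·2+3·2+5·3+5·3 = 48
M: 6·5 = 30 | 6·2+3·1+5·2+5·1 = 30
E: 6·7 = 42 | 6·7+3·0+5·0+5·0 = 42
T: 6·5 = 30 | 6·0+3·0+5·0+5·6 = 30
gcd(6,6,3,5,5) = 1

Coefficients: [6, 6, 3, 5, 5]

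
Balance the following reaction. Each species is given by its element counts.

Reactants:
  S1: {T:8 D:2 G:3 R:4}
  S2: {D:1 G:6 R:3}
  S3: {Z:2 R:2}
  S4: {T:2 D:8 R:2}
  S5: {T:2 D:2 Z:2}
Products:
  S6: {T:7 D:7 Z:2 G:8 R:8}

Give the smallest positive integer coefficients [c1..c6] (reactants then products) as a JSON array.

Coefficients: [4, 6, 4, 3, 2, 6]

T: 4·8+6·0+4·0+3·2+2·2 = 42 | 6·7 = 42
D: 4·2+6·1+4·0+3·8+2·2 = 42 | 6·7 = 42
Z: 4·0+6·0+4·2+3·0+2·2 = 12 | 6·2 = 12
G: 4·3+6·6+4·0+3·0+2·0 = 48 | 6·8 = 48
R: 4·4+6·3+4·2+3·2+2·0 = 48 | 6·8 = 48
gcd(4,6,4,3,2,6) = 1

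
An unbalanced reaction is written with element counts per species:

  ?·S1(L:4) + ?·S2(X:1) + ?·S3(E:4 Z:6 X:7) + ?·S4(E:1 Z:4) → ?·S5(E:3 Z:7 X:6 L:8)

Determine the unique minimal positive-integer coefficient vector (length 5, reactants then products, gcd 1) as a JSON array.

E: 4·0+5·0+1·4+2·1 = 6 | 2·3 = 6
Z: 4·0+5·0+1·6+2·4 = 14 | 2·7 = 14
X: 4·0+5·1+1·7+2·0 = 12 | 2·6 = 12
L: 4·4+5·0+1·0+2·0 = 16 | 2·8 = 16
gcd(4,5,1,2,2) = 1

Coefficients: [4, 5, 1, 2, 2]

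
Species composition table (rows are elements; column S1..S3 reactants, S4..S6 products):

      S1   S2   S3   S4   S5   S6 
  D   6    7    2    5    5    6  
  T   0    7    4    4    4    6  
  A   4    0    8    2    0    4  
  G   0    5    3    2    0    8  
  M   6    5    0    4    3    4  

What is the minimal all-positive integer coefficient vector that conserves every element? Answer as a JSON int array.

D: 2·6+6·7+2·2 = 58 | 6·5+2·5+3·6 = 58
T: 2·0+6·7+2·4 = 50 | 6·4+2·4+3·6 = 50
A: 2·4+6·0+2·8 = 24 | 6·2+2·0+3·4 = 24
G: 2·0+6·5+2·3 = 36 | 6·2+2·0+3·8 = 36
M: 2·6+6·5+2·0 = 42 | 6·4+2·3+3·4 = 42
gcd(2,6,2,6,2,3) = 1

Coefficients: [2, 6, 2, 6, 2, 3]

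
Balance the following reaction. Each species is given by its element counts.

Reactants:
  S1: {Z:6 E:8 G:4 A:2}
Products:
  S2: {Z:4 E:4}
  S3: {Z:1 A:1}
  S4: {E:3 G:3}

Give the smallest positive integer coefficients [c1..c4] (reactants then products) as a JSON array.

Coefficients: [3, 3, 6, 4]

Z: 3·6 = 18 | 3·4+6·1+4·0 = 18
E: 3·8 = 24 | 3·4+6·0+4·3 = 24
G: 3·4 = 12 | 3·0+6·0+4·3 = 12
A: 3·2 = 6 | 3·0+6·1+4·0 = 6
gcd(3,3,6,4) = 1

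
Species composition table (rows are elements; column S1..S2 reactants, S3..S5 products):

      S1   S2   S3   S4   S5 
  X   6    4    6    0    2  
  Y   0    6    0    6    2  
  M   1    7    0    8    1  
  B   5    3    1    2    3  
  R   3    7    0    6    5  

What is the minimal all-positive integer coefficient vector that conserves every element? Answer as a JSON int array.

X: 1·6+6·4 = 30 | 4·6+5·0+3·2 = 30
Y: 1·0+6·6 = 36 | 4·0+5·6+3·2 = 36
M: 1·1+6·7 = 43 | 4·0+5·8+3·1 = 43
B: 1·5+6·3 = 23 | 4·1+5·2+3·3 = 23
R: 1·3+6·7 = 45 | 4·0+5·6+3·5 = 45
gcd(1,6,4,5,3) = 1

Coefficients: [1, 6, 4, 5, 3]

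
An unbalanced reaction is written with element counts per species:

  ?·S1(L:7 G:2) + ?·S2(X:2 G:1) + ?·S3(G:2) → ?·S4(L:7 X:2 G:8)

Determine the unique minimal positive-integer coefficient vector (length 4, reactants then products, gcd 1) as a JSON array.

Coefficients: [2, 2, 5, 2]

L: 2·7+2·0+5·0 = 14 | 2·7 = 14
X: 2·0+2·2+5·0 = 4 | 2·2 = 4
G: 2·2+2·1+5·2 = 16 | 2·8 = 16
gcd(2,2,5,2) = 1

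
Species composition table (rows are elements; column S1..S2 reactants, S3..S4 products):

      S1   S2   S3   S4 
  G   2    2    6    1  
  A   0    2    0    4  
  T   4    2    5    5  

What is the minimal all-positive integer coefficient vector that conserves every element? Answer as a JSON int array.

Coefficients: [3, 4, 2, 2]

G: 3·2+4·2 = 14 | 2·6+2·1 = 14
A: 3·0+4·2 = 8 | 2·0+2·4 = 8
T: 3·4+4·2 = 20 | 2·5+2·5 = 20
gcd(3,4,2,2) = 1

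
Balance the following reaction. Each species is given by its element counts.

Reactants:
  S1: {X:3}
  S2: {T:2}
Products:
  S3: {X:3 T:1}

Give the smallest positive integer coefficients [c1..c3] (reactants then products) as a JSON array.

Coefficients: [2, 1, 2]

X: 2·3+1·0 = 6 | 2·3 = 6
T: 2·0+1·2 = 2 | 2·1 = 2
gcd(2,1,2) = 1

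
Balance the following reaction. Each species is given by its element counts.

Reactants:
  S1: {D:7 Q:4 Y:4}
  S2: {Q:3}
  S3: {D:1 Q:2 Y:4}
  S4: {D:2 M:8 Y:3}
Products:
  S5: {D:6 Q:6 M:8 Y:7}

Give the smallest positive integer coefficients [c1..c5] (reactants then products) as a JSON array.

Coefficients: [1, 2, 1, 2, 2]

D: 1·7+2·0+1·1+2·2 = 12 | 2·6 = 12
Q: 1·4+2·3+1·2+2·0 = 12 | 2·6 = 12
M: 1·0+2·0+1·0+2·8 = 16 | 2·8 = 16
Y: 1·4+2·0+1·4+2·3 = 14 | 2·7 = 14
gcd(1,2,1,2,2) = 1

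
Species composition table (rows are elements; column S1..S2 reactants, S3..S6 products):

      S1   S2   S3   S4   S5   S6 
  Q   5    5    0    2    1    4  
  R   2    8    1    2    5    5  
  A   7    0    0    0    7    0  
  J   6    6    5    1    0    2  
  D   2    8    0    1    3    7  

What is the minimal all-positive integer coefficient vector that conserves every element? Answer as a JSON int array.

Coefficients: [1, 6, 5, 5, 1, 6]

Q: 1·5+6·5 = 35 | 5·0+5·2+1·1+6·4 = 35
R: 1·2+6·8 = 50 | 5·1+5·2+1·5+6·5 = 50
A: 1·7+6·0 = 7 | 5·0+5·0+1·7+6·0 = 7
J: 1·6+6·6 = 42 | 5·5+5·1+1·0+6·2 = 42
D: 1·2+6·8 = 50 | 5·0+5·1+1·3+6·7 = 50
gcd(1,6,5,5,1,6) = 1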